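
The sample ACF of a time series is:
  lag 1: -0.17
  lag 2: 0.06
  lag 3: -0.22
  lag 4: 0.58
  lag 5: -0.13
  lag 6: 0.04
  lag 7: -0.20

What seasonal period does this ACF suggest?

4

The largest autocorrelation is r_4 = 0.58; the remaining lags stay at or below 0.06.
The dominant spike at lag 4 indicates a seasonal period of 4.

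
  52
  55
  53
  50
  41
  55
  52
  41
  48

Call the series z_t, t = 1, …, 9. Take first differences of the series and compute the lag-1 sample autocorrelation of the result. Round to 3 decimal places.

First differences Δz: 3, -2, -3, -9, 14, -3, -11, 7
Mean of differences = -0.5000
Numerator Σ(Δz_t−Δz̄)(Δz_{t+1}−Δz̄) = -192.2500
Denominator Σ(Δz_t−Δz̄)² = 476.0000
r_1(Δz) = -192.2500 / 476.0000 = -0.404

-0.404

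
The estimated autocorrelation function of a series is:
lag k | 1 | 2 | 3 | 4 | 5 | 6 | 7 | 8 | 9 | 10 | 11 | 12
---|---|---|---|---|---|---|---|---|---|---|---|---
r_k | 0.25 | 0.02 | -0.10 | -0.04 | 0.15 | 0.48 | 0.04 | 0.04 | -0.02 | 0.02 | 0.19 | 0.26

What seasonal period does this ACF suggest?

The largest autocorrelation is r_6 = 0.48, with a weaker echo at lag 12 (0.26); the remaining lags stay at or below 0.25. The elevated value at lag 1 (0.25), dropping to 0.02 at lag 2, reflects decaying short-term dependence rather than seasonality.
The dominant spike at lag 6 indicates a seasonal period of 6.

6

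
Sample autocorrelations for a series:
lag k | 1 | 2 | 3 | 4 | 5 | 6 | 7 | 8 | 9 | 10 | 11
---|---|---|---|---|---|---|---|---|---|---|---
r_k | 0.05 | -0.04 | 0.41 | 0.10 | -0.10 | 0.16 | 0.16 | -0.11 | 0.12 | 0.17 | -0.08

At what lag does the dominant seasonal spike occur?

3

The largest autocorrelation is r_3 = 0.41; the remaining lags stay at or below 0.17.
The dominant spike at lag 3 indicates a seasonal period of 3.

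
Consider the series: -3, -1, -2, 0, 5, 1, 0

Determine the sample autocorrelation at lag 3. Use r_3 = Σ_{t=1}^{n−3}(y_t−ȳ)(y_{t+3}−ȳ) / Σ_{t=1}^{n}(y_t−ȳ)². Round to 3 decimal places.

Mean ȳ = (-3 − 1 − 2 + 0 + 5 + 1 + 0)/7 = 0.0000
Deviations from mean: -3.0000, -1.0000, -2.0000, 0.0000, 5.0000, 1.0000, 0.0000
Σ(y_t−ȳ)(y_{t+3}−ȳ) = (0.0000) + (-5.0000) + (-2.0000) + (0.0000) = -7.0000
Denominator Σ(y_t−ȳ)² = 40.0000
r_3 = -7.0000 / 40.0000 = -0.175

-0.175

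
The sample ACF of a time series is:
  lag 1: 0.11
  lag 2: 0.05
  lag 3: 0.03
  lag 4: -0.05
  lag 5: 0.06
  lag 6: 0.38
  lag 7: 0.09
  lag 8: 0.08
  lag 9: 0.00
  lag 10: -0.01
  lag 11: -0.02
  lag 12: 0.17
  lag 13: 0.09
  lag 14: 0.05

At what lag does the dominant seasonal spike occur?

The largest autocorrelation is r_6 = 0.38, with a weaker echo at lag 12 (0.17); the remaining lags stay at or below 0.11.
The dominant spike at lag 6 indicates a seasonal period of 6.

6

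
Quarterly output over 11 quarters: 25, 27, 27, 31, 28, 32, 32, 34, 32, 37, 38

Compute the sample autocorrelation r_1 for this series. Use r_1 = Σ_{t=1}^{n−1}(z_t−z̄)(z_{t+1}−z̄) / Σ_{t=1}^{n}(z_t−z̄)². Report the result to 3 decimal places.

0.529

Mean z̄ = (25 + 27 + 27 + 31 + 28 + 32 + 32 + 34 + 32 + 37 + 38)/11 = 31.1818
Numerator Σ_{t=1}^{10}(z_t−z̄)(z_{t+1}−z̄) = 91.7851
Denominator Σ(z_t−z̄)² = 173.6364
r_1 = 91.7851 / 173.6364 = 0.529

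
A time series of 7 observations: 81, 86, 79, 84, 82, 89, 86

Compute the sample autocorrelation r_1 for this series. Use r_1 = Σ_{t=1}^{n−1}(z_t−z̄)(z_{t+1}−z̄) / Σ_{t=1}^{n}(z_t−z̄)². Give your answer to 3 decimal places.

-0.226

Mean z̄ = (81 + 86 + 79 + 84 + 82 + 89 + 86)/7 = 83.8571
Deviations from mean: -2.8571, 2.1429, -4.8571, 0.1429, -1.8571, 5.1429, 2.1429
Numerator Σ_{t=1}^{6}(z_t−z̄)(z_{t+1}−z̄) = -16.0204
Denominator Σ(z_t−z̄)² = 70.8571
r_1 = -16.0204 / 70.8571 = -0.226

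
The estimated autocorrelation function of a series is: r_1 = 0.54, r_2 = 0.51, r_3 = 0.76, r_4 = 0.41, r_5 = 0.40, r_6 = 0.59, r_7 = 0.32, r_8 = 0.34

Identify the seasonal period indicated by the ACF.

3

The largest autocorrelation is r_3 = 0.76, with a weaker echo at lag 6 (0.59); the remaining lags stay at or below 0.54. The elevated value at lag 1 (0.54), dropping to 0.51 at lag 2, reflects decaying short-term dependence rather than seasonality.
The dominant spike at lag 3 indicates a seasonal period of 3.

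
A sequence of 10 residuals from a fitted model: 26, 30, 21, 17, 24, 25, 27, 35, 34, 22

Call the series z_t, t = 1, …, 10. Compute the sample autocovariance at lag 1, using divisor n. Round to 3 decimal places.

9.249

Mean z̄ = (26 + 30 + 21 + 17 + 24 + 25 + 27 + 35 + 34 + 22)/10 = 26.1000
Σ_{t=1}^{9}(z_t−z̄)(z_{t+1}−z̄) = 92.4900
γ_1 = 92.4900 / 10 = 9.249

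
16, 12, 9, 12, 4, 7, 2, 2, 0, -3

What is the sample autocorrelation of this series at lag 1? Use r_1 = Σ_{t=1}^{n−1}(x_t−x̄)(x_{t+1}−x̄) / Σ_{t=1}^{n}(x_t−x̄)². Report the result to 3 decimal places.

0.514

Mean x̄ = (16 + 12 + 9 + 12 + 4 + 7 + 2 + 2 + 0 − 3)/10 = 6.1000
Numerator Σ_{t=1}^{9}(x_t−x̄)(x_{t+1}−x̄) = 171.9900
Denominator Σ(x_t−x̄)² = 334.9000
r_1 = 171.9900 / 334.9000 = 0.514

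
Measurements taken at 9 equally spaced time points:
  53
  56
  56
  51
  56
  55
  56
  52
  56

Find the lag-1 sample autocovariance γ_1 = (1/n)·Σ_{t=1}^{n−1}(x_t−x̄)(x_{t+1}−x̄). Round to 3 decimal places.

Mean x̄ = (53 + 56 + 56 + 51 + 56 + 55 + 56 + 52 + 56)/9 = 54.5556
Σ_{t=1}^{8}(x_t−x̄)(x_{t+1}−x̄) = -16.5309
γ_1 = -16.5309 / 9 = -1.837

-1.837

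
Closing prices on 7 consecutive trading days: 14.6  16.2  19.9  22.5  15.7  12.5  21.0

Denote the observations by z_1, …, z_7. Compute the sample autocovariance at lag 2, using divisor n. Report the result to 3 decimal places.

-7.000

Mean z̄ = (14.6 + 16.2 + 19.9 + 22.5 + 15.7 + 12.5 + 21.0)/7 = 17.4857
Σ_{t=1}^{5}(z_t−z̄)(z_{t+2}−z̄) = -49.0004
γ_2 = -49.0004 / 7 = -7.000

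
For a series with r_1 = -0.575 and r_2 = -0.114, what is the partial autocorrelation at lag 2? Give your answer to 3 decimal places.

φ_{22} = (r_2 − r_1²) / (1 − r_1²)
r_1² = (-0.575)² = 0.330625
Numerator = -0.114 − 0.3306 = -0.4446; denominator = 1 − 0.3306 = 0.6694
φ_{22} = -0.4446 / 0.6694 = -0.664

-0.664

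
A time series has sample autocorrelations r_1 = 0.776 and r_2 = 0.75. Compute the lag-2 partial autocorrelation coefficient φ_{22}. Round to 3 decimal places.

φ_{22} = (r_2 − r_1²) / (1 − r_1²)
r_1² = (0.776)² = 0.602176
Numerator = 0.75 − 0.6022 = 0.1478; denominator = 1 − 0.6022 = 0.3978
φ_{22} = 0.1478 / 0.3978 = 0.372

0.372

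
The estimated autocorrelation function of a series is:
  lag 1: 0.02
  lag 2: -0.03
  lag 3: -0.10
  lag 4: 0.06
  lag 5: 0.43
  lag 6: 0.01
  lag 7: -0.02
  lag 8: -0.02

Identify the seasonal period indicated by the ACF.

The largest autocorrelation is r_5 = 0.43; the remaining lags stay at or below 0.06.
The dominant spike at lag 5 indicates a seasonal period of 5.

5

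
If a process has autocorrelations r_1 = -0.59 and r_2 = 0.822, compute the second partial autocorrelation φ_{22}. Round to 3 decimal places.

φ_{22} = (r_2 − r_1²) / (1 − r_1²)
r_1² = (-0.59)² = 0.3481
Numerator = 0.822 − 0.3481 = 0.4739; denominator = 1 − 0.3481 = 0.6519
φ_{22} = 0.4739 / 0.6519 = 0.727

0.727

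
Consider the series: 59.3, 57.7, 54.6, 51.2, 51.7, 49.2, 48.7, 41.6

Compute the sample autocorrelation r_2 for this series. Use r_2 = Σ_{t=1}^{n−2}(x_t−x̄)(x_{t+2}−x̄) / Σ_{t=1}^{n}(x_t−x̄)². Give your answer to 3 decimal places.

0.207

Mean x̄ = (59.3 + 57.7 + 54.6 + 51.2 + 51.7 + 49.2 + 48.7 + 41.6)/8 = 51.7500
Deviations from mean: 7.5500, 5.9500, 2.8500, -0.5500, -0.0500, -2.5500, -3.0500, -10.1500
Numerator Σ_{t=1}^{6}(x_t−x̄)(x_{t+2}−x̄) = 45.5400
Denominator Σ(x_t−x̄)² = 219.6600
r_2 = 45.5400 / 219.6600 = 0.207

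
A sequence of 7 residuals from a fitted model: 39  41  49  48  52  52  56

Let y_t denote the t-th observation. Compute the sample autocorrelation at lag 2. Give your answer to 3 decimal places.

Mean ȳ = (39 + 41 + 49 + 48 + 52 + 52 + 56)/7 = 48.1429
Deviations from mean: -9.1429, -7.1429, 0.8571, -0.1429, 3.8571, 3.8571, 7.8571
Σ(y_t−ȳ)(y_{t+2}−ȳ) = (-7.8367) + (1.0204) + (3.3061) + (-0.5510) + (30.3061) = 26.2449
Denominator Σ(y_t−ȳ)² = 226.8571
r_2 = 26.2449 / 226.8571 = 0.116

0.116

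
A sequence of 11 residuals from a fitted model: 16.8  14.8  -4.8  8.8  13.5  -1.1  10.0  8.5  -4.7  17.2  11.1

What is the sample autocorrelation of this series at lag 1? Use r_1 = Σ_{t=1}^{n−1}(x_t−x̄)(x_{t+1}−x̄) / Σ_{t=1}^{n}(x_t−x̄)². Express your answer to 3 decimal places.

Mean x̄ = (16.8 + 14.8 − 4.8 + 8.8 + 13.5 − 1.1 + 10.0 + 8.5 − 4.7 + 17.2 + 11.1)/11 = 8.1909
Numerator Σ_{t=1}^{10}(x_t−x̄)(x_{t+1}−x̄) = -193.1255
Denominator Σ(x_t−x̄)² = 660.6091
r_1 = -193.1255 / 660.6091 = -0.292

-0.292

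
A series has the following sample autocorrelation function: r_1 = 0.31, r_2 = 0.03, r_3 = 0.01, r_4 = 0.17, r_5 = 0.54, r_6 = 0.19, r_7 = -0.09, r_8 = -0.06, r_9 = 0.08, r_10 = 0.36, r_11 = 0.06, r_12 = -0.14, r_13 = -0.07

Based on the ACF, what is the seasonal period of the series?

5

The largest autocorrelation is r_5 = 0.54, with a weaker echo at lag 10 (0.36); the remaining lags stay at or below 0.31. The elevated value at lag 1 (0.31), dropping to 0.03 at lag 2, reflects decaying short-term dependence rather than seasonality.
The dominant spike at lag 5 indicates a seasonal period of 5.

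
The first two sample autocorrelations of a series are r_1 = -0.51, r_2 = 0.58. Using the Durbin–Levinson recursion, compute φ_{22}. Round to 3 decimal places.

0.432

φ_{22} = (r_2 − r_1²) / (1 − r_1²)
r_1² = (-0.51)² = 0.2601
Numerator = 0.58 − 0.2601 = 0.3199; denominator = 1 − 0.2601 = 0.7399
φ_{22} = 0.3199 / 0.7399 = 0.432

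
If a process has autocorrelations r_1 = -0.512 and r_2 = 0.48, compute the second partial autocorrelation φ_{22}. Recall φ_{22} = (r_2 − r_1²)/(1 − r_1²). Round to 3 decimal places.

φ_{22} = (r_2 − r_1²) / (1 − r_1²)
r_1² = (-0.512)² = 0.262144
Numerator = 0.48 − 0.2621 = 0.2179; denominator = 1 − 0.2621 = 0.7379
φ_{22} = 0.2179 / 0.7379 = 0.295

0.295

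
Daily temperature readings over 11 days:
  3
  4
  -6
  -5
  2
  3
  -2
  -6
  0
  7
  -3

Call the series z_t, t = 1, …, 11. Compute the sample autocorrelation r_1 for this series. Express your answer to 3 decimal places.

Mean z̄ = (3 + 4 − 6 − 5 + 2 + 3 − 2 − 6 + 0 + 7 − 3)/11 = -0.2727
Numerator Σ_{t=1}^{10}(z_t−z̄)(z_{t+1}−z̄) = -1.8926
Denominator Σ(z_t−z̄)² = 196.1818
r_1 = -1.8926 / 196.1818 = -0.010

-0.010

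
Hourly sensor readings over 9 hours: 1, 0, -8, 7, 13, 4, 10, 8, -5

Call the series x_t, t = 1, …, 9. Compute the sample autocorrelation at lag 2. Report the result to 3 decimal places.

-0.208

Mean x̄ = (1 + 0 − 8 + 7 + 13 + 4 + 10 + 8 − 5)/9 = 3.3333
Σ(x_t−x̄)(x_{t+2}−x̄) = (26.4444) + (-12.2222) + (-109.5556) + (2.4444) + (64.4444) + (3.1111) + (-55.5556) = -80.8889
Denominator Σ(x_t−x̄)² = 388.0000
r_2 = -80.8889 / 388.0000 = -0.208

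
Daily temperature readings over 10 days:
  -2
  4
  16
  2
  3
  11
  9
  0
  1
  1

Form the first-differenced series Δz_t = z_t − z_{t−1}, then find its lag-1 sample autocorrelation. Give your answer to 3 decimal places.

First differences Δz: 6, 12, -14, 1, 8, -2, -9, 1, 0
Mean of differences = 0.3333
Numerator Σ(Δz_t−Δz̄)(Δz_{t+1}−Δz̄) = -108.1111
Denominator Σ(Δz_t−Δz̄)² = 526.0000
r_1(Δz) = -108.1111 / 526.0000 = -0.206

-0.206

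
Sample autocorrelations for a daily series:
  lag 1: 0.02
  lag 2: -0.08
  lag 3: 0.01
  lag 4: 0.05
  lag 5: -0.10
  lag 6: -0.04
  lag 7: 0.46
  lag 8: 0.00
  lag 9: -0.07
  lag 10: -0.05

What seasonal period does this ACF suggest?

The largest autocorrelation is r_7 = 0.46; the remaining lags stay at or below 0.05.
The dominant spike at lag 7 indicates a seasonal period of 7.

7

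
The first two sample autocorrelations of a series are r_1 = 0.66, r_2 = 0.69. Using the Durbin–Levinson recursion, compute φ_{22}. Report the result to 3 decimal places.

φ_{22} = (r_2 − r_1²) / (1 − r_1²)
r_1² = (0.66)² = 0.4356
Numerator = 0.69 − 0.4356 = 0.2544; denominator = 1 − 0.4356 = 0.5644
φ_{22} = 0.2544 / 0.5644 = 0.451

0.451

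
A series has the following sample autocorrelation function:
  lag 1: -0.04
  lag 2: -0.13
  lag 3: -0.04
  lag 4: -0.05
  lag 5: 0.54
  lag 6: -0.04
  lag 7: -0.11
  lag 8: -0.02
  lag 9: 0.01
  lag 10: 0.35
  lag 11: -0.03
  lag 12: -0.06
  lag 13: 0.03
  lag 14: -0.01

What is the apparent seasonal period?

The largest autocorrelation is r_5 = 0.54, with a weaker echo at lag 10 (0.35); the remaining lags stay at or below 0.03.
The dominant spike at lag 5 indicates a seasonal period of 5.

5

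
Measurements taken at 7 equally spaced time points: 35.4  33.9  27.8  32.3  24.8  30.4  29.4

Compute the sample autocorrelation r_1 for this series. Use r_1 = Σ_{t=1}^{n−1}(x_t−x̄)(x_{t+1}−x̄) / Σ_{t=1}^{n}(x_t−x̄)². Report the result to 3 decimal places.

-0.084

Mean x̄ = (35.4 + 33.9 + 27.8 + 32.3 + 24.8 + 30.4 + 29.4)/7 = 30.5714
Deviations from mean: 4.8286, 3.3286, -2.7714, 1.7286, -5.7714, -0.1714, -1.1714
Σ(x_t−x̄)(x_{t+1}−x̄) = (16.0722) + (-9.2249) + (-4.7906) + (-9.9763) + (0.9894) + (0.2008) = -6.7294
Denominator Σ(x_t−x̄)² = 79.7743
r_1 = -6.7294 / 79.7743 = -0.084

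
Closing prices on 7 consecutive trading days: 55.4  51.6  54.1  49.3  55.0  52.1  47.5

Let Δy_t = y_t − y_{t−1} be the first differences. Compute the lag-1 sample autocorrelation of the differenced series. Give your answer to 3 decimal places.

-0.557

First differences Δy: -3.8, 2.5, -4.8, 5.7, -2.9, -4.6
Mean of differences = -1.3167
Numerator Σ(Δy_t−Δȳ)(Δy_{t+1}−Δȳ) = -53.1253
Denominator Σ(Δy_t−Δȳ)² = 95.3883
r_1(Δy) = -53.1253 / 95.3883 = -0.557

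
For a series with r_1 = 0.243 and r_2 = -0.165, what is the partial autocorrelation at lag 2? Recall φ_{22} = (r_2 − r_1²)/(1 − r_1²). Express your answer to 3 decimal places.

φ_{22} = (r_2 − r_1²) / (1 − r_1²)
r_1² = (0.243)² = 0.059049
Numerator = -0.165 − 0.0590 = -0.2240; denominator = 1 − 0.0590 = 0.9410
φ_{22} = -0.2240 / 0.9410 = -0.238

-0.238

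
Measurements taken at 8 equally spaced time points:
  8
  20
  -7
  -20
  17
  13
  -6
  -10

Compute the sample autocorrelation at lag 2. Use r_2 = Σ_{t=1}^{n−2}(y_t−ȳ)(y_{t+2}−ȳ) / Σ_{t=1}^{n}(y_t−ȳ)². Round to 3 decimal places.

-0.730

Mean ȳ = (8 + 20 − 7 − 20 + 17 + 13 − 6 − 10)/8 = 1.8750
Deviations from mean: 6.1250, 18.1250, -8.8750, -21.8750, 15.1250, 11.1250, -7.8750, -11.8750
Σ(y_t−ȳ)(y_{t+2}−ȳ) = (-54.3594) + (-396.4844) + (-134.2344) + (-243.3594) + (-119.1094) + (-132.1094) = -1079.6563
Denominator Σ(y_t−ȳ)² = 1478.8750
r_2 = -1079.6563 / 1478.8750 = -0.730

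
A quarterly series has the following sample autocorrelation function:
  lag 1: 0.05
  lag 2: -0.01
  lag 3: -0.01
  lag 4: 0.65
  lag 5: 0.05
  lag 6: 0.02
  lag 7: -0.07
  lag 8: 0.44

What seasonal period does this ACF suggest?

The largest autocorrelation is r_4 = 0.65, with a weaker echo at lag 8 (0.44); the remaining lags stay at or below 0.05.
The dominant spike at lag 4 indicates a seasonal period of 4.

4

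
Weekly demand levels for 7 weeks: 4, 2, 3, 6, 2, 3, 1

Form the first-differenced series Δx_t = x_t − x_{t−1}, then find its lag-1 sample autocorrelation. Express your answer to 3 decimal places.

-0.500

First differences Δx: -2, 1, 3, -4, 1, -2
Mean of differences = -0.5000
Numerator Σ(Δx_t−Δx̄)(Δx_{t+1}−Δx̄) = -16.7500
Denominator Σ(Δx_t−Δx̄)² = 33.5000
r_1(Δx) = -16.7500 / 33.5000 = -0.500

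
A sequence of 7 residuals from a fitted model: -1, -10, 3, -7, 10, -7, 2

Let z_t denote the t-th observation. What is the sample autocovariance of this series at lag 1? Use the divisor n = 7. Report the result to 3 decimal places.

Mean z̄ = (-1 − 10 + 3 − 7 + 10 − 7 + 2)/7 = -1.4286
Σ_{t=1}^{6}(z_t−z̄)(z_{t+1}−z̄) = -212.7551
γ_1 = -212.7551 / 7 = -30.394

-30.394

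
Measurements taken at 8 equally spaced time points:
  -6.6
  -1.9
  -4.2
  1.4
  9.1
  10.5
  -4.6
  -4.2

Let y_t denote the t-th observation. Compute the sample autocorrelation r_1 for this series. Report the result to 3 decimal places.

Mean ȳ = (-6.6 − 1.9 − 4.2 + 1.4 + 9.1 + 10.5 − 4.6 − 4.2)/8 = -0.0625
Σ(y_t−ȳ)(y_{t+1}−ȳ) = (12.0127) + (7.6027) + (-6.0511) + (13.4002) + (96.7789) + (-47.9273) + (18.7739) = 94.5898
Denominator Σ(y_t−ȳ)² = 298.5988
r_1 = 94.5898 / 298.5988 = 0.317

0.317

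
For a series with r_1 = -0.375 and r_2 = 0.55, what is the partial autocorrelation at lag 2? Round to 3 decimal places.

φ_{22} = (r_2 − r_1²) / (1 − r_1²)
r_1² = (-0.375)² = 0.140625
Numerator = 0.55 − 0.1406 = 0.4094; denominator = 1 − 0.1406 = 0.8594
φ_{22} = 0.4094 / 0.8594 = 0.476

0.476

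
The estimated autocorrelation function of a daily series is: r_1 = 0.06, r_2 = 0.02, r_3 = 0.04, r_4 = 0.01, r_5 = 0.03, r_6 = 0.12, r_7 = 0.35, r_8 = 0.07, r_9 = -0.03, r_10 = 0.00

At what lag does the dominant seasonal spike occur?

7

The largest autocorrelation is r_7 = 0.35; the remaining lags stay at or below 0.12.
The dominant spike at lag 7 indicates a seasonal period of 7.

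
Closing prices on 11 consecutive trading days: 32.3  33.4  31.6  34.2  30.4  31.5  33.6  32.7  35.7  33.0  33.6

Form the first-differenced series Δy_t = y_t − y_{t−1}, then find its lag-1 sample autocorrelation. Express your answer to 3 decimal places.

First differences Δy: 1.1, -1.8, 2.6, -3.8, 1.1, 2.1, -0.9, 3.0, -2.7, 0.6
Mean of differences = 0.1300
Numerator Σ(Δy_t−Δȳ)(Δy_{t+1}−Δȳ) = -32.6849
Denominator Σ(Δy_t−Δȳ)² = 48.5610
r_1(Δy) = -32.6849 / 48.5610 = -0.673

-0.673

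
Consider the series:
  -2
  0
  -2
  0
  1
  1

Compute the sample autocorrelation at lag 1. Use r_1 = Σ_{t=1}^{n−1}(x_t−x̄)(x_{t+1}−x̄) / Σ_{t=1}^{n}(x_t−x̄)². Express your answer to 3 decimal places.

Mean x̄ = (-2 + 0 − 2 + 0 + 1 + 1)/6 = -0.3333
Deviations from mean: -1.6667, 0.3333, -1.6667, 0.3333, 1.3333, 1.3333
Numerator Σ_{t=1}^{5}(x_t−x̄)(x_{t+1}−x̄) = 0.5556
Denominator Σ(x_t−x̄)² = 9.3333
r_1 = 0.5556 / 9.3333 = 0.060

0.060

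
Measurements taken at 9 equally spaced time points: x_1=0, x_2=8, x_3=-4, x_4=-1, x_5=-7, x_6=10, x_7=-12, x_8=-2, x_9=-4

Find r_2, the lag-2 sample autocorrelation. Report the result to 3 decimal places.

Mean x̄ = (0 + 8 − 4 − 1 − 7 + 10 − 12 − 2 − 4)/9 = -1.3333
Numerator Σ_{t=1}^{7}(x_t−x̄)(x_{t+2}−x̄) = 99.7778
Denominator Σ(x_t−x̄)² = 378.0000
r_2 = 99.7778 / 378.0000 = 0.264

0.264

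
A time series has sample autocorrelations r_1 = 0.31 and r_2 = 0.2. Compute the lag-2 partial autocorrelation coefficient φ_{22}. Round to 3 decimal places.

φ_{22} = (r_2 − r_1²) / (1 − r_1²)
r_1² = (0.31)² = 0.0961
Numerator = 0.2 − 0.0961 = 0.1039; denominator = 1 − 0.0961 = 0.9039
φ_{22} = 0.1039 / 0.9039 = 0.115

0.115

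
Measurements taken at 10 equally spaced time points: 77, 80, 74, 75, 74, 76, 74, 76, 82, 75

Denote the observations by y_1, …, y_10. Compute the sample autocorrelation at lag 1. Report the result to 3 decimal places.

Mean ȳ = (77 + 80 + 74 + 75 + 74 + 76 + 74 + 76 + 82 + 75)/10 = 76.3000
Numerator Σ_{t=1}^{9}(y_t−ȳ)(y_{t+1}−ȳ) = -6.9900
Denominator Σ(y_t−ȳ)² = 66.1000
r_1 = -6.9900 / 66.1000 = -0.106

-0.106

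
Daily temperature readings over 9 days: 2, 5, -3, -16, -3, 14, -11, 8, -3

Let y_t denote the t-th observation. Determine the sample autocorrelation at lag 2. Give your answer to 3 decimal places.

Mean ȳ = (2 + 5 − 3 − 16 − 3 + 14 − 11 + 8 − 3)/9 = -0.7778
Σ(y_t−ȳ)(y_{t+2}−ȳ) = (-6.1728) + (-87.9506) + (4.9383) + (-224.9506) + (22.7160) + (129.7160) + (22.7160) = -138.9877
Denominator Σ(y_t−ȳ)² = 687.5556
r_2 = -138.9877 / 687.5556 = -0.202

-0.202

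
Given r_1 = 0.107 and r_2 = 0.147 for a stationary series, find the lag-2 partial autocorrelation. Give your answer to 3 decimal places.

0.137

φ_{22} = (r_2 − r_1²) / (1 − r_1²)
r_1² = (0.107)² = 0.011449
Numerator = 0.147 − 0.0114 = 0.1356; denominator = 1 − 0.0114 = 0.9886
φ_{22} = 0.1356 / 0.9886 = 0.137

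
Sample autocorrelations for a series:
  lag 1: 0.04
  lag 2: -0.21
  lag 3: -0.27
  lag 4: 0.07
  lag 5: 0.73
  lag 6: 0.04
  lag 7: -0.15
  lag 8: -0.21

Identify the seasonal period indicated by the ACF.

The largest autocorrelation is r_5 = 0.73; the remaining lags stay at or below 0.07.
The dominant spike at lag 5 indicates a seasonal period of 5.

5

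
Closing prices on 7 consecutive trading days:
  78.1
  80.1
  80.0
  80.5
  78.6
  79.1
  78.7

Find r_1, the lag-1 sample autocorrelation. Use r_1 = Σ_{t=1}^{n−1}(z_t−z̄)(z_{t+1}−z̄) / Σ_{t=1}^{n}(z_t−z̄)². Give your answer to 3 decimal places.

Mean z̄ = (78.1 + 80.1 + 80.0 + 80.5 + 78.6 + 79.1 + 78.7)/7 = 79.3000
Deviations from mean: -1.2000, 0.8000, 0.7000, 1.2000, -0.7000, -0.2000, -0.6000
Σ(z_t−z̄)(z_{t+1}−z̄) = (-0.9600) + (0.5600) + (0.8400) + (-0.8400) + (0.1400) + (0.1200) = -0.1400
Denominator Σ(z_t−z̄)² = 4.9000
r_1 = -0.1400 / 4.9000 = -0.029

-0.029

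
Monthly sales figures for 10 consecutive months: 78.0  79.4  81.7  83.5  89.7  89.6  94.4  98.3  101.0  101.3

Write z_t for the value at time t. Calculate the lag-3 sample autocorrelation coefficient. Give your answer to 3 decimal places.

0.139

Mean z̄ = (78.0 + 79.4 + 81.7 + 83.5 + 89.7 + 89.6 + 94.4 + 98.3 + 101.0 + 101.3)/10 = 89.6900
Numerator Σ_{t=1}^{7}(z_t−z̄)(z_{t+3}−z̄) = 97.5737
Denominator Σ(z_t−z̄)² = 703.7290
r_3 = 97.5737 / 703.7290 = 0.139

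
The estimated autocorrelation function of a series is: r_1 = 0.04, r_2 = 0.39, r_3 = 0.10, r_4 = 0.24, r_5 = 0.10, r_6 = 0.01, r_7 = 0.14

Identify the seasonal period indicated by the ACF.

2

The largest autocorrelation is r_2 = 0.39, with a weaker echo at lag 4 (0.24); the remaining lags stay at or below 0.14.
The dominant spike at lag 2 indicates a seasonal period of 2.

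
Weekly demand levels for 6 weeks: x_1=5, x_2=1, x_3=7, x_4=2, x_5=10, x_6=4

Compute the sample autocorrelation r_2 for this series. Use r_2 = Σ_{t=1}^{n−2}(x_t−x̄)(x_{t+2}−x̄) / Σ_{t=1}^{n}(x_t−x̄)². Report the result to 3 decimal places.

0.452

Mean x̄ = (5 + 1 + 7 + 2 + 10 + 4)/6 = 4.8333
Deviations from mean: 0.1667, -3.8333, 2.1667, -2.8333, 5.1667, -0.8333
Σ(x_t−x̄)(x_{t+2}−x̄) = (0.3611) + (10.8611) + (11.1944) + (2.3611) = 24.7778
Denominator Σ(x_t−x̄)² = 54.8333
r_2 = 24.7778 / 54.8333 = 0.452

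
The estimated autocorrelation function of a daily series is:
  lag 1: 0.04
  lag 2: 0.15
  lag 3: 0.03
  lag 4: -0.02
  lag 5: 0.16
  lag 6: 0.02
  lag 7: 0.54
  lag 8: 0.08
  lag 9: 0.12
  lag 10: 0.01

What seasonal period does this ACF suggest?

The largest autocorrelation is r_7 = 0.54; the remaining lags stay at or below 0.16.
The dominant spike at lag 7 indicates a seasonal period of 7.

7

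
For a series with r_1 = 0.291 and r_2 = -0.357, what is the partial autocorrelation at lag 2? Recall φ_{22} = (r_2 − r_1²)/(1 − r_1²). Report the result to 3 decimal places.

φ_{22} = (r_2 − r_1²) / (1 − r_1²)
r_1² = (0.291)² = 0.084681
Numerator = -0.357 − 0.0847 = -0.4417; denominator = 1 − 0.0847 = 0.9153
φ_{22} = -0.4417 / 0.9153 = -0.483

-0.483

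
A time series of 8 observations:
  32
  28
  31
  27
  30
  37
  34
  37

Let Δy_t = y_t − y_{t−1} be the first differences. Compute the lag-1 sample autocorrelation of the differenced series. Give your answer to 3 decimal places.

-0.439

First differences Δy: -4, 3, -4, 3, 7, -3, 3
Mean of differences = 0.7143
Numerator Σ(Δy_t−Δȳ)(Δy_{t+1}−Δȳ) = -49.7959
Denominator Σ(Δy_t−Δȳ)² = 113.4286
r_1(Δy) = -49.7959 / 113.4286 = -0.439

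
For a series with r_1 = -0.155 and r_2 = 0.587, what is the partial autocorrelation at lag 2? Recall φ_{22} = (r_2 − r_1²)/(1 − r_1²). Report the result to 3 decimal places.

φ_{22} = (r_2 − r_1²) / (1 − r_1²)
r_1² = (-0.155)² = 0.024025
Numerator = 0.587 − 0.0240 = 0.5630; denominator = 1 − 0.0240 = 0.9760
φ_{22} = 0.5630 / 0.9760 = 0.577

0.577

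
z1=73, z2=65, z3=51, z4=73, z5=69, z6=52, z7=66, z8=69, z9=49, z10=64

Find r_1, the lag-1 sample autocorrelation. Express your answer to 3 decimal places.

-0.324

Mean z̄ = (73 + 65 + 51 + 73 + 69 + 52 + 66 + 69 + 49 + 64)/10 = 63.1000
Numerator Σ_{t=1}^{9}(z_t−z̄)(z_{t+1}−z̄) = -242.0100
Denominator Σ(z_t−z̄)² = 746.9000
r_1 = -242.0100 / 746.9000 = -0.324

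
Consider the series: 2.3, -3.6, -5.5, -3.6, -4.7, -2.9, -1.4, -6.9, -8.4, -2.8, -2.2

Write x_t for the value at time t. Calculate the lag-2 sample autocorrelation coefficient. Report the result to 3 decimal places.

-0.415

Mean x̄ = (2.3 − 3.6 − 5.5 − 3.6 − 4.7 − 2.9 − 1.4 − 6.9 − 8.4 − 2.8 − 2.2)/11 = -3.6091
Numerator Σ_{t=1}^{9}(x_t−x̄)(x_{t+2}−x̄) = -33.8447
Denominator Σ(x_t−x̄)² = 81.4891
r_2 = -33.8447 / 81.4891 = -0.415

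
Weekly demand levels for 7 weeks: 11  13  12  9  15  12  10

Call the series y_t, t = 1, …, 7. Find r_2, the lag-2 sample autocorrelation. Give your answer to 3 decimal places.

Mean ȳ = (11 + 13 + 12 + 9 + 15 + 12 + 10)/7 = 11.7143
Deviations from mean: -0.7143, 1.2857, 0.2857, -2.7143, 3.2857, 0.2857, -1.7143
Numerator Σ_{t=1}^{5}(y_t−ȳ)(y_{t+2}−ȳ) = -9.1633
Denominator Σ(y_t−ȳ)² = 23.4286
r_2 = -9.1633 / 23.4286 = -0.391

-0.391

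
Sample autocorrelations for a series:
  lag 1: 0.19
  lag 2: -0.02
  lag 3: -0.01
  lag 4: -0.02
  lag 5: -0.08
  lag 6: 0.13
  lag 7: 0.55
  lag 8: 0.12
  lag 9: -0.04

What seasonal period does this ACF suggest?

The largest autocorrelation is r_7 = 0.55; the remaining lags stay at or below 0.19.
The dominant spike at lag 7 indicates a seasonal period of 7.

7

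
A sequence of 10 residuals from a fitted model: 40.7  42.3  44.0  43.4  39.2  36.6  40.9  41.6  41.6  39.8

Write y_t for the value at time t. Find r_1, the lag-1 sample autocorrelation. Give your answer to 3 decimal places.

Mean ȳ = (40.7 + 42.3 + 44.0 + 43.4 + 39.2 + 36.6 + 40.9 + 41.6 + 41.6 + 39.8)/10 = 41.0100
Numerator Σ_{t=1}^{9}(y_t−ȳ)(y_{t+1}−ȳ) = 14.3139
Denominator Σ(y_t−ȳ)² = 41.3090
r_1 = 14.3139 / 41.3090 = 0.347

0.347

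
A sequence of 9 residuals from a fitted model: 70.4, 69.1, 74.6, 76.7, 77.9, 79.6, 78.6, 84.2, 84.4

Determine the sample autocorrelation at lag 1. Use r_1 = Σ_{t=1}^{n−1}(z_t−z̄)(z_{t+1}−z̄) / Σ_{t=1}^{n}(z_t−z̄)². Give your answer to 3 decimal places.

Mean z̄ = (70.4 + 69.1 + 74.6 + 76.7 + 77.9 + 79.6 + 78.6 + 84.2 + 84.4)/9 = 77.2778
Numerator Σ_{t=1}^{8}(z_t−z̄)(z_{t+1}−z̄) = 142.3006
Denominator Σ(z_t−z̄)² = 227.8556
r_1 = 142.3006 / 227.8556 = 0.625

0.625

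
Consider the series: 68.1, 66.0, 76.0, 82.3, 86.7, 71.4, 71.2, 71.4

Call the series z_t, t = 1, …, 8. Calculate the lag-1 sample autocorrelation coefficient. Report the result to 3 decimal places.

0.377

Mean z̄ = (68.1 + 66.0 + 76.0 + 82.3 + 86.7 + 71.4 + 71.2 + 71.4)/8 = 74.1375
Numerator Σ_{t=1}^{7}(z_t−z̄)(z_{t+1}−z̄) = 133.4111
Denominator Σ(z_t−z̄)² = 354.1988
r_1 = 133.4111 / 354.1988 = 0.377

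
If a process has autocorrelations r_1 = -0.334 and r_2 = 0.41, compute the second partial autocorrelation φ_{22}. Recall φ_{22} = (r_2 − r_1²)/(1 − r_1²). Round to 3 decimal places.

0.336

φ_{22} = (r_2 − r_1²) / (1 − r_1²)
r_1² = (-0.334)² = 0.111556
Numerator = 0.41 − 0.1116 = 0.2984; denominator = 1 − 0.1116 = 0.8884
φ_{22} = 0.2984 / 0.8884 = 0.336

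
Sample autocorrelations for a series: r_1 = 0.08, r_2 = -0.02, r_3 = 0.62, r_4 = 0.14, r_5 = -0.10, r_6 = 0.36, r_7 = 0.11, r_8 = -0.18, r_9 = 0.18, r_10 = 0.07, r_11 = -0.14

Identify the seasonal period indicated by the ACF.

3

The largest autocorrelation is r_3 = 0.62, with weaker echoes at lags 6 (0.36) and 9 (0.18); the remaining lags stay at or below 0.14.
The dominant spike at lag 3 indicates a seasonal period of 3.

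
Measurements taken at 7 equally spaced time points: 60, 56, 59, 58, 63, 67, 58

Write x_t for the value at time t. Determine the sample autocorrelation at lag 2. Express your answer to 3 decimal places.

Mean x̄ = (60 + 56 + 59 + 58 + 63 + 67 + 58)/7 = 60.1429
Deviations from mean: -0.1429, -4.1429, -1.1429, -2.1429, 2.8571, 6.8571, -2.1429
Σ(x_t−x̄)(x_{t+2}−x̄) = (0.1633) + (8.8776) + (-3.2653) + (-14.6939) + (-6.1224) = -15.0408
Denominator Σ(x_t−x̄)² = 82.8571
r_2 = -15.0408 / 82.8571 = -0.182

-0.182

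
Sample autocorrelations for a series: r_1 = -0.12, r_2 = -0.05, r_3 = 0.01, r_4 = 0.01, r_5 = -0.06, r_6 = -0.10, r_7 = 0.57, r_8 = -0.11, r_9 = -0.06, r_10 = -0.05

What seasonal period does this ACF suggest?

7

The largest autocorrelation is r_7 = 0.57; the remaining lags stay at or below 0.01.
The dominant spike at lag 7 indicates a seasonal period of 7.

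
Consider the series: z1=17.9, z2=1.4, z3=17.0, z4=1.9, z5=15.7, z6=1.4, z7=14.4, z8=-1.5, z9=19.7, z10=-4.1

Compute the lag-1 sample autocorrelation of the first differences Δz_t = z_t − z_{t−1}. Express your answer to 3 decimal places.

-0.830

First differences Δz: -16.5, 15.6, -15.1, 13.8, -14.3, 13.0, -15.9, 21.2, -23.8
Mean of differences = -2.4444
Numerator Σ(Δz_t−Δz̄)(Δz_{t+1}−Δz̄) = -2094.1620
Denominator Σ(Δz_t−Δz̄)² = 2522.4622
r_1(Δz) = -2094.1620 / 2522.4622 = -0.830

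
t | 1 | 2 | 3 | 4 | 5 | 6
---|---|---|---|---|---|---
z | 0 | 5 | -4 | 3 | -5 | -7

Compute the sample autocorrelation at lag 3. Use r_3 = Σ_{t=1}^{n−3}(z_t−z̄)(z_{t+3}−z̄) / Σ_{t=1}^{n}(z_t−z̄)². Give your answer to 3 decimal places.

Mean z̄ = (0 + 5 − 4 + 3 − 5 − 7)/6 = -1.3333
Deviations from mean: 1.3333, 6.3333, -2.6667, 4.3333, -3.6667, -5.6667
Numerator Σ_{t=1}^{3}(z_t−z̄)(z_{t+3}−z̄) = -2.3333
Denominator Σ(z_t−z̄)² = 113.3333
r_3 = -2.3333 / 113.3333 = -0.021

-0.021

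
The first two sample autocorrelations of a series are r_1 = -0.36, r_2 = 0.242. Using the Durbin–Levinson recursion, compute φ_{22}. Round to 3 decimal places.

0.129

φ_{22} = (r_2 − r_1²) / (1 − r_1²)
r_1² = (-0.36)² = 0.1296
Numerator = 0.242 − 0.1296 = 0.1124; denominator = 1 − 0.1296 = 0.8704
φ_{22} = 0.1124 / 0.8704 = 0.129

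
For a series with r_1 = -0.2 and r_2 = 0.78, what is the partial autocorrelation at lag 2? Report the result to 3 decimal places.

φ_{22} = (r_2 − r_1²) / (1 − r_1²)
r_1² = (-0.2)² = 0.04
Numerator = 0.78 − 0.0400 = 0.7400; denominator = 1 − 0.0400 = 0.9600
φ_{22} = 0.7400 / 0.9600 = 0.771

0.771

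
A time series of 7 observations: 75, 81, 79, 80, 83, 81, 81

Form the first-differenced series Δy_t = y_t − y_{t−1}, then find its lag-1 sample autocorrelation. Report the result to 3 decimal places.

-0.375

First differences Δy: 6, -2, 1, 3, -2, 0
Mean of differences = 1.0000
Numerator Σ(Δy_t−Δȳ)(Δy_{t+1}−Δȳ) = -18.0000
Denominator Σ(Δy_t−Δȳ)² = 48.0000
r_1(Δy) = -18.0000 / 48.0000 = -0.375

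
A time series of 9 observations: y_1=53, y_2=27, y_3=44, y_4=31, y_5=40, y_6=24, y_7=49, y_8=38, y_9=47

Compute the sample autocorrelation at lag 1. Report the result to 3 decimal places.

-0.555

Mean ȳ = (53 + 27 + 44 + 31 + 40 + 24 + 49 + 38 + 47)/9 = 39.2222
Numerator Σ_{t=1}^{8}(y_t−ȳ)(y_{t+1}−ȳ) = -454.6049
Denominator Σ(y_t−ȳ)² = 819.5556
r_1 = -454.6049 / 819.5556 = -0.555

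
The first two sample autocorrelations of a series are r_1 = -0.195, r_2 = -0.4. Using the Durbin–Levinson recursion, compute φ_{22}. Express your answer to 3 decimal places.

-0.455

φ_{22} = (r_2 − r_1²) / (1 − r_1²)
r_1² = (-0.195)² = 0.038025
Numerator = -0.4 − 0.0380 = -0.4380; denominator = 1 − 0.0380 = 0.9620
φ_{22} = -0.4380 / 0.9620 = -0.455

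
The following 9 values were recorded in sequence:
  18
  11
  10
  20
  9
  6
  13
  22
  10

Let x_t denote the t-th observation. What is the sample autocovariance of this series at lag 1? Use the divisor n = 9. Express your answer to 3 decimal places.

-5.783

Mean x̄ = (18 + 11 + 10 + 20 + 9 + 6 + 13 + 22 + 10)/9 = 13.2222
Σ_{t=1}^{8}(x_t−x̄)(x_{t+1}−x̄) = -52.0494
γ_1 = -52.0494 / 9 = -5.783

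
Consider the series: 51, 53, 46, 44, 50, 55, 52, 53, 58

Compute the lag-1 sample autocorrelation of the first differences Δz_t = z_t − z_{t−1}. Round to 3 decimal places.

0.029

First differences Δz: 2, -7, -2, 6, 5, -3, 1, 5
Mean of differences = 0.8750
Numerator Σ(Δz_t−Δz̄)(Δz_{t+1}−Δz̄) = 4.2344
Denominator Σ(Δz_t−Δz̄)² = 146.8750
r_1(Δz) = 4.2344 / 146.8750 = 0.029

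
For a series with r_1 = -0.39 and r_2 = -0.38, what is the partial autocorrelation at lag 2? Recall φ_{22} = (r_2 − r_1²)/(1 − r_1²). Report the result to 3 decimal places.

-0.628

φ_{22} = (r_2 − r_1²) / (1 − r_1²)
r_1² = (-0.39)² = 0.1521
Numerator = -0.38 − 0.1521 = -0.5321; denominator = 1 − 0.1521 = 0.8479
φ_{22} = -0.5321 / 0.8479 = -0.628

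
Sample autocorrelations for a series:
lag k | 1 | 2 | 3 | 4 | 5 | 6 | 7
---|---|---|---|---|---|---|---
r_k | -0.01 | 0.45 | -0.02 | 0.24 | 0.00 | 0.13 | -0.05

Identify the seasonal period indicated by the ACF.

2

The largest autocorrelation is r_2 = 0.45, with a weaker echo at lag 4 (0.24); the remaining lags stay at or below 0.13.
The dominant spike at lag 2 indicates a seasonal period of 2.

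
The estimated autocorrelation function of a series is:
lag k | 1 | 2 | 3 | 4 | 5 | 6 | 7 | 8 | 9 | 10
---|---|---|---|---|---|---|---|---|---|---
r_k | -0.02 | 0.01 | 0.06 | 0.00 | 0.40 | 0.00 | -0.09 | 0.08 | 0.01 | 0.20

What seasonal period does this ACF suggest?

5

The largest autocorrelation is r_5 = 0.40, with a weaker echo at lag 10 (0.20); the remaining lags stay at or below 0.08.
The dominant spike at lag 5 indicates a seasonal period of 5.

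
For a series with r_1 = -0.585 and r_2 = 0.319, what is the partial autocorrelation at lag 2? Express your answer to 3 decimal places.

-0.035

φ_{22} = (r_2 − r_1²) / (1 − r_1²)
r_1² = (-0.585)² = 0.342225
Numerator = 0.319 − 0.3422 = -0.0232; denominator = 1 − 0.3422 = 0.6578
φ_{22} = -0.0232 / 0.6578 = -0.035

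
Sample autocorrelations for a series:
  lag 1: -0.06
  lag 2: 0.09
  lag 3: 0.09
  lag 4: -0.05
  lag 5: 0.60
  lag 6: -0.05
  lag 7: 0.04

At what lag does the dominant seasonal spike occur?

5

The largest autocorrelation is r_5 = 0.60; the remaining lags stay at or below 0.09.
The dominant spike at lag 5 indicates a seasonal period of 5.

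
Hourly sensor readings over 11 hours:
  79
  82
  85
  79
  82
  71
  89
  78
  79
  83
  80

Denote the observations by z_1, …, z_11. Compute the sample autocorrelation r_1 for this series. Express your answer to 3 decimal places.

-0.593

Mean z̄ = (79 + 82 + 85 + 79 + 82 + 71 + 89 + 78 + 79 + 83 + 80)/11 = 80.6364
Numerator Σ_{t=1}^{10}(z_t−z̄)(z_{t+1}−z̄) = -122.4959
Denominator Σ(z_t−z̄)² = 206.5455
r_1 = -122.4959 / 206.5455 = -0.593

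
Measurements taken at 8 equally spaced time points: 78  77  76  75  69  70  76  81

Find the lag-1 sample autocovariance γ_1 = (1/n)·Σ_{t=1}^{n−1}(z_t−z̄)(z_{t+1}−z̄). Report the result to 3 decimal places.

5.086

Mean z̄ = (78 + 77 + 76 + 75 + 69 + 70 + 76 + 81)/8 = 75.2500
Deviations: 2.7500, 1.7500, 0.7500, -0.2500, -6.2500, -5.2500, 0.7500, 5.7500
Σ_{t=1}^{7}(z_t−z̄)(z_{t+1}−z̄) = 40.6875
γ_1 = 40.6875 / 8 = 5.086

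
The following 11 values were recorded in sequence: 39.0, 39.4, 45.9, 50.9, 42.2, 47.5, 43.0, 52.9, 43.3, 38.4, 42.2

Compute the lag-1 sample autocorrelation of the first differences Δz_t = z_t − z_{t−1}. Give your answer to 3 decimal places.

First differences Δz: 0.4, 6.5, 5.0, -8.7, 5.3, -4.5, 9.9, -9.6, -4.9, 3.8
Mean of differences = 0.3200
Numerator Σ(Δz_t−Δz̄)(Δz_{t+1}−Δz̄) = -189.3124
Denominator Σ(Δz_t−Δz̄)² = 419.0360
r_1(Δz) = -189.3124 / 419.0360 = -0.452

-0.452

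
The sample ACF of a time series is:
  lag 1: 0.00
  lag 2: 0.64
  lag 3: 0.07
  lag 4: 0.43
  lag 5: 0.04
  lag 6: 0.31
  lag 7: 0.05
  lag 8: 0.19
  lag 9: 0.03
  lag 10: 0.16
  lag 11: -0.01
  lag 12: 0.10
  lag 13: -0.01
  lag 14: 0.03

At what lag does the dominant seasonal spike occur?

The largest autocorrelation is r_2 = 0.64, with weaker echoes at lags 4 (0.43), 6 (0.31), 8 (0.19) and 10 (0.16); the remaining lags stay at or below 0.10.
The dominant spike at lag 2 indicates a seasonal period of 2.

2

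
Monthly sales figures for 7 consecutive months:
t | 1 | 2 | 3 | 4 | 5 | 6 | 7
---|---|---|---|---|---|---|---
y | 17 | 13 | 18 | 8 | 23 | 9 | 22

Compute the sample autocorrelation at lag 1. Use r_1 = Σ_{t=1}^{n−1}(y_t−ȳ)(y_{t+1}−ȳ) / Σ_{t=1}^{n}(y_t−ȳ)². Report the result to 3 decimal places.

Mean ȳ = (17 + 13 + 18 + 8 + 23 + 9 + 22)/7 = 15.7143
Deviations from mean: 1.2857, -2.7143, 2.2857, -7.7143, 7.2857, -6.7143, 6.2857
Numerator Σ_{t=1}^{6}(y_t−ȳ)(y_{t+1}−ȳ) = -174.6531
Denominator Σ(y_t−ȳ)² = 211.4286
r_1 = -174.6531 / 211.4286 = -0.826

-0.826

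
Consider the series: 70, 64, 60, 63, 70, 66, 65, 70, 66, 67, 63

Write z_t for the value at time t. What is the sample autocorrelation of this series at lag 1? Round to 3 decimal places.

0.022

Mean z̄ = (70 + 64 + 60 + 63 + 70 + 66 + 65 + 70 + 66 + 67 + 63)/11 = 65.8182
Numerator Σ_{t=1}^{10}(z_t−z̄)(z_{t+1}−z̄) = 2.4215
Denominator Σ(z_t−z̄)² = 107.6364
r_1 = 2.4215 / 107.6364 = 0.022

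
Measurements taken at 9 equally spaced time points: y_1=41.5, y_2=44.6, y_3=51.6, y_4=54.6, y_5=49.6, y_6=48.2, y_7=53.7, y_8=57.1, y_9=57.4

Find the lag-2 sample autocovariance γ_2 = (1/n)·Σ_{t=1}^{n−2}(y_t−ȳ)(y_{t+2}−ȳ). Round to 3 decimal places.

-4.782

Mean ȳ = (41.5 + 44.6 + 51.6 + 54.6 + 49.6 + 48.2 + 53.7 + 57.1 + 57.4)/9 = 50.9222
Σ_{t=1}^{7}(y_t−ȳ)(y_{t+2}−ȳ) = -43.0421
γ_2 = -43.0421 / 9 = -4.782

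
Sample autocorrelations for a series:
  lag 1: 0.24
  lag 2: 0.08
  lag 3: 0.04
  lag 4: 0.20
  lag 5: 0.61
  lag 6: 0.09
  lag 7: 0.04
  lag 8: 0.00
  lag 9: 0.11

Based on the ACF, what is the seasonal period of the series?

The largest autocorrelation is r_5 = 0.61; the remaining lags stay at or below 0.24. The elevated value at lag 1 (0.24), dropping to 0.08 at lag 2, reflects decaying short-term dependence rather than seasonality.
The dominant spike at lag 5 indicates a seasonal period of 5.

5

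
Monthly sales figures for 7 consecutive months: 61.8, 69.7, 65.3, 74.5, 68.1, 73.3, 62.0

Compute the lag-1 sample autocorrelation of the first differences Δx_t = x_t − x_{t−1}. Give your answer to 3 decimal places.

-0.625

First differences Δx: 7.9, -4.4, 9.2, -6.4, 5.2, -11.3
Mean of differences = 0.0333
Numerator Σ(Δx_t−Δx̄)(Δx_{t+1}−Δx̄) = -226.2811
Denominator Σ(Δx_t−Δx̄)² = 362.0933
r_1(Δx) = -226.2811 / 362.0933 = -0.625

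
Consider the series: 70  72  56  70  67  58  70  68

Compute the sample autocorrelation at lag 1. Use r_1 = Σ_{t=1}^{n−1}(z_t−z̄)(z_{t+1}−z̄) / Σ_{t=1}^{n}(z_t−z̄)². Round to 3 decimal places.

-0.409

Mean z̄ = (70 + 72 + 56 + 70 + 67 + 58 + 70 + 68)/8 = 66.3750
Deviations from mean: 3.6250, 5.6250, -10.3750, 3.6250, 0.6250, -8.3750, 3.6250, 1.6250
Numerator Σ_{t=1}^{7}(z_t−z̄)(z_{t+1}−z̄) = -103.0156
Denominator Σ(z_t−z̄)² = 251.8750
r_1 = -103.0156 / 251.8750 = -0.409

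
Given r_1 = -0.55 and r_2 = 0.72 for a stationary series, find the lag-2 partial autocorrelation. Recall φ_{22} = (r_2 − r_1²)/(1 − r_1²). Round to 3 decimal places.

φ_{22} = (r_2 − r_1²) / (1 − r_1²)
r_1² = (-0.55)² = 0.3025
Numerator = 0.72 − 0.3025 = 0.4175; denominator = 1 − 0.3025 = 0.6975
φ_{22} = 0.4175 / 0.6975 = 0.599

0.599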